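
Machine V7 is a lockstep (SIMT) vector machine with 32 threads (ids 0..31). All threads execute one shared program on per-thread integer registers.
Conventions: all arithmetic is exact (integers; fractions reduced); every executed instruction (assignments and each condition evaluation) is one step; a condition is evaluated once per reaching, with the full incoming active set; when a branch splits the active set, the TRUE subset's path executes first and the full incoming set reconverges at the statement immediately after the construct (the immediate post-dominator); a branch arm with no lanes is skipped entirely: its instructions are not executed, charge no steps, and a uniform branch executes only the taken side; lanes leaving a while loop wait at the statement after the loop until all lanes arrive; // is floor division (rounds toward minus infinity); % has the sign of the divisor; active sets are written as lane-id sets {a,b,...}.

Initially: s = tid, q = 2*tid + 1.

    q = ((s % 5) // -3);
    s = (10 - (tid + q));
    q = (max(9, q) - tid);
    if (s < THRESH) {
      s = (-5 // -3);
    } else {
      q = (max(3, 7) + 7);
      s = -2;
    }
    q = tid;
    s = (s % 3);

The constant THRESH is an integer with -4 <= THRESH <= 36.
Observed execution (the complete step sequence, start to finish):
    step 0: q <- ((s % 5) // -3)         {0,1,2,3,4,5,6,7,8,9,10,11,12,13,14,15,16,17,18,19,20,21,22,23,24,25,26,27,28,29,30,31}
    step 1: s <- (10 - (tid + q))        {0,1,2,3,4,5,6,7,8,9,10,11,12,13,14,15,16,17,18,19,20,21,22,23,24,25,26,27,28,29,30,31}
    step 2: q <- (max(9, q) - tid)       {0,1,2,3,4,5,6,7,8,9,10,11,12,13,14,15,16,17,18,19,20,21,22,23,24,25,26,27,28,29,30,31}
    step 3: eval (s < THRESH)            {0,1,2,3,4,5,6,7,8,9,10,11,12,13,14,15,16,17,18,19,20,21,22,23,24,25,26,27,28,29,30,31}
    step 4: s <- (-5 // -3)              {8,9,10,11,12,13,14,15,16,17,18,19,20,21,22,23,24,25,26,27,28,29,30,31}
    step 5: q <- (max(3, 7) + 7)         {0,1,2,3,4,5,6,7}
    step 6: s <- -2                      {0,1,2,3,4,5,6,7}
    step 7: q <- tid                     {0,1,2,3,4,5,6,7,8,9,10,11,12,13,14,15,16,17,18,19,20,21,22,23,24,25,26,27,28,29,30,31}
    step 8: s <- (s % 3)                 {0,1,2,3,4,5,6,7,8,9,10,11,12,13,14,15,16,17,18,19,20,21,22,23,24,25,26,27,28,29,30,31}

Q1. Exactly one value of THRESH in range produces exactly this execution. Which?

Answer: THRESH = 4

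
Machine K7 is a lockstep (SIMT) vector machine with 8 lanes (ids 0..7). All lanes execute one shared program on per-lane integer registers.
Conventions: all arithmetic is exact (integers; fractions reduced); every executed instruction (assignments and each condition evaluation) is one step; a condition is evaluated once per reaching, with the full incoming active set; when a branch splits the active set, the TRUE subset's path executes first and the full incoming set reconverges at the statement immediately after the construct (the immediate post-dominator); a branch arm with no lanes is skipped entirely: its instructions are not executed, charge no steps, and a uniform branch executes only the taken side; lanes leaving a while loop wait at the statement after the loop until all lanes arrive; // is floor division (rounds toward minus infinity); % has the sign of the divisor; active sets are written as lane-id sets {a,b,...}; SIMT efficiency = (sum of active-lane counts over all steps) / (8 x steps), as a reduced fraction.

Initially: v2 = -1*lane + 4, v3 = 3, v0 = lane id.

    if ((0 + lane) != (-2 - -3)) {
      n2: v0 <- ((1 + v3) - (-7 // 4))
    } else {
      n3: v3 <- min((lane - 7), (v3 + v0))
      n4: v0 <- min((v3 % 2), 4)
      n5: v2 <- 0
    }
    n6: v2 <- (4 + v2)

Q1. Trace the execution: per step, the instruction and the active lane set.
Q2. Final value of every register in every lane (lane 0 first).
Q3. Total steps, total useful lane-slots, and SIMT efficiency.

step 0: eval ((0 + lane) != (-2 - -3)) {0,1,2,3,4,5,6,7}
step 1: v0 <- ((1 + v3) - (-7 // 4)) {0,2,3,4,5,6,7}
step 2: v3 <- min((lane - 7), (v3 + v0)) {1}
step 3: v0 <- min((v3 % 2), 4)       {1}
step 4: v2 <- 0                      {1}
step 5: v2 <- (4 + v2)               {0,1,2,3,4,5,6,7}

Answer: 6 steps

v2: 8,4,6,5,4,3,2,1
v3: 3,-6,3,3,3,3,3,3
v0: 6,0,6,6,6,6,6,6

steps = 6; useful = 26; efficiency = 26/48 = 13/24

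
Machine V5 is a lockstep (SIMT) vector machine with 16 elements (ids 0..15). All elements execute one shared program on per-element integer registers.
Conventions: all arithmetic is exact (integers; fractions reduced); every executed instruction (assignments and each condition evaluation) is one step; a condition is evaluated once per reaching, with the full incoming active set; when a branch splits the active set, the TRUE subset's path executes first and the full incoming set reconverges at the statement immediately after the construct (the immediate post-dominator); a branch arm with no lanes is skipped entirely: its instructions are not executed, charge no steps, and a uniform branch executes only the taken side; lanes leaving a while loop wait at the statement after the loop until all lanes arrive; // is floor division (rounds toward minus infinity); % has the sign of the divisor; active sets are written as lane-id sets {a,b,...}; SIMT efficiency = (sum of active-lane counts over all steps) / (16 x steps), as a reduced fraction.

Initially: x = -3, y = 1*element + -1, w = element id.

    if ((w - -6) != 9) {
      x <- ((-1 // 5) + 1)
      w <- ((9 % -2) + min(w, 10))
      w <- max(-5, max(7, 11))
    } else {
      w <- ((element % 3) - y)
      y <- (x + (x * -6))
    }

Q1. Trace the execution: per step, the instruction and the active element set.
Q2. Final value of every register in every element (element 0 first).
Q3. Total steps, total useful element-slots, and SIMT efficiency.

step 0: eval ((w - -6) != 9)         {0,1,2,3,4,5,6,7,8,9,10,11,12,13,14,15}
step 1: x <- ((-1 // 5) + 1)         {0,1,2,4,5,6,7,8,9,10,11,12,13,14,15}
step 2: w <- ((9 % -2) + min(w, 10)) {0,1,2,4,5,6,7,8,9,10,11,12,13,14,15}
step 3: w <- max(-5, max(7, 11))     {0,1,2,4,5,6,7,8,9,10,11,12,13,14,15}
step 4: w <- ((element % 3) - y)     {3}
step 5: y <- (x + (x * -6))          {3}

Answer: 6 steps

x: 0,0,0,-3,0,0,0,0,0,0,0,0,0,0,0,0
y: -1,0,1,15,3,4,5,6,7,8,9,10,11,12,13,14
w: 11,11,11,-2,11,11,11,11,11,11,11,11,11,11,11,11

steps = 6; useful = 63; efficiency = 63/96 = 21/32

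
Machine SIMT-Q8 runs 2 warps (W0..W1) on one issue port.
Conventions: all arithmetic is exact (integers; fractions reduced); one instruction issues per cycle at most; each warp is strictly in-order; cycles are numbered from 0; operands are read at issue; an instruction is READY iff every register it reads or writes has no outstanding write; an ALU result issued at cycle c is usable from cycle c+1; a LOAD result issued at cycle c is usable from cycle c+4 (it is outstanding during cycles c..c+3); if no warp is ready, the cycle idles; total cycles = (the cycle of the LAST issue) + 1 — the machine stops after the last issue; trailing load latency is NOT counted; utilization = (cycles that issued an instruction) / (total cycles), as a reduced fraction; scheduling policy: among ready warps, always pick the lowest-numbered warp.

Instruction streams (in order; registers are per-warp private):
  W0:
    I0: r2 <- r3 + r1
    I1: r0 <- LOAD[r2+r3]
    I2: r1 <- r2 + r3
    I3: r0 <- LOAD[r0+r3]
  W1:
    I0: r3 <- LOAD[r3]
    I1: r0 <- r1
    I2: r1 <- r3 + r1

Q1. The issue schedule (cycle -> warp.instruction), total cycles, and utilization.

cycle 0: W0.I0
cycle 1: W0.I1
cycle 2: W0.I2
cycle 3: W1.I0
cycle 4: W1.I1
cycle 5: W0.I3
cycle 6: idle
cycle 7: W1.I2

Answer: 8 cycles, utilization 7/8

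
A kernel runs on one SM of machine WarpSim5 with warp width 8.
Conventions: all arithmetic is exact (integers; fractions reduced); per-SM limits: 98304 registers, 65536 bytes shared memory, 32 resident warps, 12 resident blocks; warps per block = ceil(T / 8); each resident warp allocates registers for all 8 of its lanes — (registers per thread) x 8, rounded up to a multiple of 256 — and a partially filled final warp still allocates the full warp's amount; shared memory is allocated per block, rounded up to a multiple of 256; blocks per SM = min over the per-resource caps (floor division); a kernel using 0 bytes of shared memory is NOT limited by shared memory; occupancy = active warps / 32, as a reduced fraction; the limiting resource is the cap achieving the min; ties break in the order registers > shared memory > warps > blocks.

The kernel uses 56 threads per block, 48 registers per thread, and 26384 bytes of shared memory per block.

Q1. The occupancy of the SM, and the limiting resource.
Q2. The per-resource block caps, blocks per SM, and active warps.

Answer: occupancy 7/16, limited by shared memory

registers: 27 blocks
shared memory: 2 blocks
warps: 4 blocks
blocks: 12 blocks

Answer: 2 blocks, 14 active warps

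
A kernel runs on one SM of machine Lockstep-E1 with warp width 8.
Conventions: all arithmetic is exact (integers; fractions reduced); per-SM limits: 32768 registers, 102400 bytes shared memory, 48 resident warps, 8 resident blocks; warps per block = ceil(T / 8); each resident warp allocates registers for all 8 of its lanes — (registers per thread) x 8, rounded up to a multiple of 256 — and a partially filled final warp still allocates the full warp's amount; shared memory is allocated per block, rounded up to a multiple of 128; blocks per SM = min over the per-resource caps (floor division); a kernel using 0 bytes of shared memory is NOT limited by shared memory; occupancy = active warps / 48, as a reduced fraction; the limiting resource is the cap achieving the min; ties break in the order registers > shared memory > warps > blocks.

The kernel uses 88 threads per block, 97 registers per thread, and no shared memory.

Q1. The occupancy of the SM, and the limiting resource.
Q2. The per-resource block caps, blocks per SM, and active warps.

Answer: occupancy 11/24, limited by registers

registers: 2 blocks
shared memory: no limit (kernel uses none)
warps: 4 blocks
blocks: 8 blocks

Answer: 2 blocks, 22 active warps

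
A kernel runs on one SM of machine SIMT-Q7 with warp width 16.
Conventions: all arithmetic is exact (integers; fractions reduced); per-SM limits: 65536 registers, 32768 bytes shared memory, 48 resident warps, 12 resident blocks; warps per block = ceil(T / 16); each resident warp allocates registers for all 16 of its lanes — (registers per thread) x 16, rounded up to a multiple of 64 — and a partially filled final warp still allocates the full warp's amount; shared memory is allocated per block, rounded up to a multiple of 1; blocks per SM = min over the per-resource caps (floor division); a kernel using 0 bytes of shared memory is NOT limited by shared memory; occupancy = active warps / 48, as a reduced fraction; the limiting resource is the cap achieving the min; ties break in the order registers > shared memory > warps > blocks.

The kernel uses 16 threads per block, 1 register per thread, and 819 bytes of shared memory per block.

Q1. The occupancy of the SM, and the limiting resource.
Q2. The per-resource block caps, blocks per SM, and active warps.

Answer: occupancy 1/4, limited by blocks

registers: 1024 blocks
shared memory: 40 blocks
warps: 48 blocks
blocks: 12 blocks

Answer: 12 blocks, 12 active warps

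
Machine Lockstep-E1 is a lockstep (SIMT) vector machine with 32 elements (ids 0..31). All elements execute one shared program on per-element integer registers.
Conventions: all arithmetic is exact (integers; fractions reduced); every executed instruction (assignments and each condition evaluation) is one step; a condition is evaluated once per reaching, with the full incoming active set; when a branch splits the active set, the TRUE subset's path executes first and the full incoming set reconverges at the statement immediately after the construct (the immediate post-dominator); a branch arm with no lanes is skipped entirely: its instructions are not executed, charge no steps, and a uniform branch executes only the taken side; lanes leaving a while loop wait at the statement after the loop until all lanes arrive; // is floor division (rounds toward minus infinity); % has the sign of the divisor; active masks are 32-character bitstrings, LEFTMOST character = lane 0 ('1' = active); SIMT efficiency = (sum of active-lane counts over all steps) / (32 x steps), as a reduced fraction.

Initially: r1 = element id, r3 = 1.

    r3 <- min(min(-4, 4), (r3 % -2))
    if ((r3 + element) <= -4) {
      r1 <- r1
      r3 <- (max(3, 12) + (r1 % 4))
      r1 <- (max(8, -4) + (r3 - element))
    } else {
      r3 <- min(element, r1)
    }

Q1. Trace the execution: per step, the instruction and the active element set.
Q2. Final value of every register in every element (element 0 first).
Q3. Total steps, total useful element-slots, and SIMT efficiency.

step 0: r3 <- min(min(-4, 4), (r3 % -2)) 11111111111111111111111111111111
step 1: eval ((r3 + element) <= -4)  11111111111111111111111111111111
step 2: r1 <- r1                     10000000000000000000000000000000
step 3: r3 <- (max(3, 12) + (r1 % 4)) 10000000000000000000000000000000
step 4: r1 <- (max(8, -4) + (r3 - element)) 10000000000000000000000000000000
step 5: r3 <- min(element, r1)       01111111111111111111111111111111

Answer: 6 steps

r1: 20,1,2,3,4,5,6,7,8,9,10,11,12,13,14,15,16,17,18,19,20,21,22,23,24,25,26,27,28,29,30,31
r3: 12,1,2,3,4,5,6,7,8,9,10,11,12,13,14,15,16,17,18,19,20,21,22,23,24,25,26,27,28,29,30,31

steps = 6; useful = 98; efficiency = 98/192 = 49/96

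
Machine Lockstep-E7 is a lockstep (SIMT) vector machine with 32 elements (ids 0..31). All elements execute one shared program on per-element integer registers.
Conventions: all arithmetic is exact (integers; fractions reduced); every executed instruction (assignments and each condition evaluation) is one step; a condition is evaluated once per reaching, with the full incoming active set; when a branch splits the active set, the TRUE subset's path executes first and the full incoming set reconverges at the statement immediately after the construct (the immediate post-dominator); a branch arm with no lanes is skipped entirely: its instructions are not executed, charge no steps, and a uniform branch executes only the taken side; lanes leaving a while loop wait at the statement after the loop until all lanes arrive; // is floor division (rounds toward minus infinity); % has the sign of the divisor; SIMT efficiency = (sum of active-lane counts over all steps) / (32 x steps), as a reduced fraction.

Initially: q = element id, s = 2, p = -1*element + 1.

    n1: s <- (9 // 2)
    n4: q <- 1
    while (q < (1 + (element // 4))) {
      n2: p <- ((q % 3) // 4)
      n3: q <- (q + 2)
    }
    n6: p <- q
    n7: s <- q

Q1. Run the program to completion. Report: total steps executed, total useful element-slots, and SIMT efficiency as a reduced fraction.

Answer: 17 steps, 352 useful, 11/17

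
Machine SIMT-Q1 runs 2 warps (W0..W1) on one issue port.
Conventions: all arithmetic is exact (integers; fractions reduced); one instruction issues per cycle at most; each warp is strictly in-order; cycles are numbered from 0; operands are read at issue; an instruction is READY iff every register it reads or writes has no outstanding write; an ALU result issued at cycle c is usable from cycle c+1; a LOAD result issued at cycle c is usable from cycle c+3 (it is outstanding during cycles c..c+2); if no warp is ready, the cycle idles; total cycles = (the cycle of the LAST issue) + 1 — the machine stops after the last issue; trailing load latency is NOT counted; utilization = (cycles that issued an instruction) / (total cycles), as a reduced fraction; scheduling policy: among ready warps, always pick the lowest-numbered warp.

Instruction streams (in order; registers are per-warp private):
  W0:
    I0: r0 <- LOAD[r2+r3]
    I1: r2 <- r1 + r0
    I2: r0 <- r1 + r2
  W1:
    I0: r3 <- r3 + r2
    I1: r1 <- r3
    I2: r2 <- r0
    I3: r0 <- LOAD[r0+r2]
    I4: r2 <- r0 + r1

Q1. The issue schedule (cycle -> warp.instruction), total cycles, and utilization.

cycle 0: W0.I0
cycle 1: W1.I0
cycle 2: W1.I1
cycle 3: W0.I1
cycle 4: W0.I2
cycle 5: W1.I2
cycle 6: W1.I3
cycle 7: idle
cycle 8: idle
cycle 9: W1.I4

Answer: 10 cycles, utilization 4/5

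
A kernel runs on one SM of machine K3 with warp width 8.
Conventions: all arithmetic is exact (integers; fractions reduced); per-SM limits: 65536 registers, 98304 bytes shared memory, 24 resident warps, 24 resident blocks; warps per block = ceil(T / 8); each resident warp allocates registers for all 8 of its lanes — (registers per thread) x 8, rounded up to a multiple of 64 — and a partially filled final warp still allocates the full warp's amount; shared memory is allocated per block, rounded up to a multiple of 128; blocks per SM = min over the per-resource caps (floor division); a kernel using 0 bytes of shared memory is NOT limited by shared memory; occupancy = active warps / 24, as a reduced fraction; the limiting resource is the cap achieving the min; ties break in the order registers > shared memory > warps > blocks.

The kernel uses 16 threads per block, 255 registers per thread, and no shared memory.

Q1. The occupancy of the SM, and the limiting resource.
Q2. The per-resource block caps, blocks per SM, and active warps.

Answer: occupancy 1, limited by warps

registers: 16 blocks
shared memory: no limit (kernel uses none)
warps: 12 blocks
blocks: 24 blocks

Answer: 12 blocks, 24 active warps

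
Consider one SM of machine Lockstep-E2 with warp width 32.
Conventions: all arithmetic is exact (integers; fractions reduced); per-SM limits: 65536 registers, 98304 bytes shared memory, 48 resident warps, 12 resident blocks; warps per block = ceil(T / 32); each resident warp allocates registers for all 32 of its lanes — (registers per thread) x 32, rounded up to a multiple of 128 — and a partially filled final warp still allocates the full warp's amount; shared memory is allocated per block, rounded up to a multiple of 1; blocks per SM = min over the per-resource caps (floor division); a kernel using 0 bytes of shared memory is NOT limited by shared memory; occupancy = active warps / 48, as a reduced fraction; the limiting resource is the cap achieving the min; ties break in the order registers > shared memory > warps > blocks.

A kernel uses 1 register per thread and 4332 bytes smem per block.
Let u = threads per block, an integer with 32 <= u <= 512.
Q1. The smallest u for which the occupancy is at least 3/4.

Answer: u = 65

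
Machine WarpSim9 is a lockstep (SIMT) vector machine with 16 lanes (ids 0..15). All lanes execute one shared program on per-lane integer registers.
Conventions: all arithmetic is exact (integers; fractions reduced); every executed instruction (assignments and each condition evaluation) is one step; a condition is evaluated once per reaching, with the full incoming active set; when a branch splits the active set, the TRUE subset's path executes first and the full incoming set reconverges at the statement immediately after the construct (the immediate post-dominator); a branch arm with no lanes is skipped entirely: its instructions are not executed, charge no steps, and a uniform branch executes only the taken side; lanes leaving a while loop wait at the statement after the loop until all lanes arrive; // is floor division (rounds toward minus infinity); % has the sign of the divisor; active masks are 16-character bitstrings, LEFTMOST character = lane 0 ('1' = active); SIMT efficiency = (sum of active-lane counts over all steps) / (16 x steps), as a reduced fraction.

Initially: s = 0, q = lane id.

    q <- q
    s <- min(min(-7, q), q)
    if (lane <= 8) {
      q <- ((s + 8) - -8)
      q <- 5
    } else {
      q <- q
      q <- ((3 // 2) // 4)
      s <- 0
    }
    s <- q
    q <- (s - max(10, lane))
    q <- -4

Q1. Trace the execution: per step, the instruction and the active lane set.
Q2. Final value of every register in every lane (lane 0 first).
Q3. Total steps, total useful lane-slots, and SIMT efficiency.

step 0: q <- q                       1111111111111111
step 1: s <- min(min(-7, q), q)      1111111111111111
step 2: eval (lane <= 8)             1111111111111111
step 3: q <- ((s + 8) - -8)          1111111110000000
step 4: q <- 5                       1111111110000000
step 5: q <- q                       0000000001111111
step 6: q <- ((3 // 2) // 4)         0000000001111111
step 7: s <- 0                       0000000001111111
step 8: s <- q                       1111111111111111
step 9: q <- (s - max(10, lane))     1111111111111111
step 10: q <- -4                      1111111111111111

Answer: 11 steps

s: 5,5,5,5,5,5,5,5,5,0,0,0,0,0,0,0
q: -4,-4,-4,-4,-4,-4,-4,-4,-4,-4,-4,-4,-4,-4,-4,-4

steps = 11; useful = 135; efficiency = 135/176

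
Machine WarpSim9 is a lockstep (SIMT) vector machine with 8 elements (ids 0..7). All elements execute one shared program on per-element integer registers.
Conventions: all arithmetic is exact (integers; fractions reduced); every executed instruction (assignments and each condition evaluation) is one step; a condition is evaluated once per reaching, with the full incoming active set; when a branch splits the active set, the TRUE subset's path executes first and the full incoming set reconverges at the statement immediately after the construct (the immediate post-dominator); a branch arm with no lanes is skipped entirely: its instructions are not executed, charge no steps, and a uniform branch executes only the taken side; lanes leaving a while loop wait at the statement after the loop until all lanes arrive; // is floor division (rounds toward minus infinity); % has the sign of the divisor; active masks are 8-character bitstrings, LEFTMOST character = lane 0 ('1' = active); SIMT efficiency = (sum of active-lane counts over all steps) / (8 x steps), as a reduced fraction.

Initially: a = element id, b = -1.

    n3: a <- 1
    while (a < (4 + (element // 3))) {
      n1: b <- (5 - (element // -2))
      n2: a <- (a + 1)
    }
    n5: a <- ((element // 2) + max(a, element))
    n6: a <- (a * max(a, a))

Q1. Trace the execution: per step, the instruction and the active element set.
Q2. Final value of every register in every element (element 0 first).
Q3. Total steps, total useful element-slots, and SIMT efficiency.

step 0: a <- 1                       11111111
step 1: eval (a < (4 + (element // 3))) 11111111
step 2: b <- (5 - (element // -2))   11111111
step 3: a <- (a + 1)                 11111111
step 4: eval (a < (4 + (element // 3))) 11111111
step 5: b <- (5 - (element // -2))   11111111
step 6: a <- (a + 1)                 11111111
step 7: eval (a < (4 + (element // 3))) 11111111
step 8: b <- (5 - (element // -2))   11111111
step 9: a <- (a + 1)                 11111111
step 10: eval (a < (4 + (element // 3))) 11111111
step 11: b <- (5 - (element // -2))   00011111
step 12: a <- (a + 1)                 00011111
step 13: eval (a < (4 + (element // 3))) 00011111
step 14: b <- (5 - (element // -2))   00000011
step 15: a <- (a + 1)                 00000011
step 16: eval (a < (4 + (element // 3))) 00000011
step 17: a <- ((element // 2) + max(a, element)) 11111111
step 18: a <- (a * max(a, a))         11111111

Answer: 19 steps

a: 16,16,25,36,49,49,81,100
b: 5,6,6,7,7,8,8,9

steps = 19; useful = 125; efficiency = 125/152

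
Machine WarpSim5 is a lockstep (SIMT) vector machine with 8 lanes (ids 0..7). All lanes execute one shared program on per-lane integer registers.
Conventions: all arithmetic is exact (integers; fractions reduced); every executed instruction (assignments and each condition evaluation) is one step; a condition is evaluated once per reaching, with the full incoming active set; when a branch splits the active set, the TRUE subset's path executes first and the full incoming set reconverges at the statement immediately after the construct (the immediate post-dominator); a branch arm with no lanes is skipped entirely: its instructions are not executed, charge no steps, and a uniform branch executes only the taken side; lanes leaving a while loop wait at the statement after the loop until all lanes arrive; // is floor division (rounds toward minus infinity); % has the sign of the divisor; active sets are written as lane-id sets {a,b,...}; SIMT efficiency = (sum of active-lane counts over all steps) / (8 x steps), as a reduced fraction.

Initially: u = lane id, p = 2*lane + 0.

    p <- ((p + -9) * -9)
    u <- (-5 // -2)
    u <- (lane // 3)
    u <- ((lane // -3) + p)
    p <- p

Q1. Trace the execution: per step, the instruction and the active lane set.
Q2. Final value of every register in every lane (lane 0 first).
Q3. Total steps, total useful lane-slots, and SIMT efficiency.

step 0: p <- ((p + -9) * -9)         {0,1,2,3,4,5,6,7}
step 1: u <- (-5 // -2)              {0,1,2,3,4,5,6,7}
step 2: u <- (lane // 3)             {0,1,2,3,4,5,6,7}
step 3: u <- ((lane // -3) + p)      {0,1,2,3,4,5,6,7}
step 4: p <- p                       {0,1,2,3,4,5,6,7}

Answer: 5 steps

u: 81,62,44,26,7,-11,-29,-48
p: 81,63,45,27,9,-9,-27,-45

steps = 5; useful = 40; efficiency = 40/40 = 1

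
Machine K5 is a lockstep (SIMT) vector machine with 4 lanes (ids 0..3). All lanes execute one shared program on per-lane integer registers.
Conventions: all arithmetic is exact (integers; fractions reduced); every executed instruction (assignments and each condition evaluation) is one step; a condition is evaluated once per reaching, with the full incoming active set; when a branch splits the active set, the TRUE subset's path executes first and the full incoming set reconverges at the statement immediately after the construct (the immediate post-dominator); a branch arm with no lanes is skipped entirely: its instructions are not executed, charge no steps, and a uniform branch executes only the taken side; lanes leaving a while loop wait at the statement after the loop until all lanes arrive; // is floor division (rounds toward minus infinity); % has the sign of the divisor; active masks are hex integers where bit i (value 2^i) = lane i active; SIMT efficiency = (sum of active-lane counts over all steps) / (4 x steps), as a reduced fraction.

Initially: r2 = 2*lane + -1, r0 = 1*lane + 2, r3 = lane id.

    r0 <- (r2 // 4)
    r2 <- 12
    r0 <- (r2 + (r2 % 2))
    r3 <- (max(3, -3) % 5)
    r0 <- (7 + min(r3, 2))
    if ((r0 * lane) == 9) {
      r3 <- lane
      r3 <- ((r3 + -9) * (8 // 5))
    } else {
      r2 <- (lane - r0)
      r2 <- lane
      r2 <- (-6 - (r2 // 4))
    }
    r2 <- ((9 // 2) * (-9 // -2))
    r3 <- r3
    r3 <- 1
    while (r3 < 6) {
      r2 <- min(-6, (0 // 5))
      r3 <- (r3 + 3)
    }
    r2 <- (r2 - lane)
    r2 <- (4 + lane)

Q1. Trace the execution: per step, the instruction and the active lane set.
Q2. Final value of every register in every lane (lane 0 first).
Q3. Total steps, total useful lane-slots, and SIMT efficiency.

step 0: r0 <- (r2 // 4)              0xf
step 1: r2 <- 12                     0xf
step 2: r0 <- (r2 + (r2 % 2))        0xf
step 3: r3 <- (max(3, -3) % 5)       0xf
step 4: r0 <- (7 + min(r3, 2))       0xf
step 5: eval ((r0 * lane) == 9)      0xf
step 6: r3 <- lane                   0x2
step 7: r3 <- ((r3 + -9) * (8 // 5)) 0x2
step 8: r2 <- (lane - r0)            0xd
step 9: r2 <- lane                   0xd
step 10: r2 <- (-6 - (r2 // 4))       0xd
step 11: r2 <- ((9 // 2) * (-9 // -2)) 0xf
step 12: r3 <- r3                     0xf
step 13: r3 <- 1                      0xf
step 14: eval (r3 < 6)                0xf
step 15: r2 <- min(-6, (0 // 5))      0xf
step 16: r3 <- (r3 + 3)               0xf
step 17: eval (r3 < 6)                0xf
step 18: r2 <- min(-6, (0 // 5))      0xf
step 19: r3 <- (r3 + 3)               0xf
step 20: eval (r3 < 6)                0xf
step 21: r2 <- (r2 - lane)            0xf
step 22: r2 <- (4 + lane)             0xf

Answer: 23 steps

r2: 4,5,6,7
r0: 9,9,9,9
r3: 7,7,7,7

steps = 23; useful = 83; efficiency = 83/92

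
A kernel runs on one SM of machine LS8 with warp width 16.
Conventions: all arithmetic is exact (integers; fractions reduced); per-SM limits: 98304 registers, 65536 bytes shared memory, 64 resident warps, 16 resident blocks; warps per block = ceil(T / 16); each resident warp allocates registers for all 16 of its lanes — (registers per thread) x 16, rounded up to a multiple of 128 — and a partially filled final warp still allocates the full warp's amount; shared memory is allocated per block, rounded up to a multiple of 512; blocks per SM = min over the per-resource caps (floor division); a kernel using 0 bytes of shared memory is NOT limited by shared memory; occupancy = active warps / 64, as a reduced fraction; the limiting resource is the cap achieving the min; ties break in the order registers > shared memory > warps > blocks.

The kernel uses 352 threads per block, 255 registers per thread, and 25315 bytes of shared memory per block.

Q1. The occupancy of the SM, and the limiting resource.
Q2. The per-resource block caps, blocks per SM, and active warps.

Answer: occupancy 11/32, limited by registers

registers: 1 block
shared memory: 2 blocks
warps: 2 blocks
blocks: 16 blocks

Answer: 1 block, 22 active warps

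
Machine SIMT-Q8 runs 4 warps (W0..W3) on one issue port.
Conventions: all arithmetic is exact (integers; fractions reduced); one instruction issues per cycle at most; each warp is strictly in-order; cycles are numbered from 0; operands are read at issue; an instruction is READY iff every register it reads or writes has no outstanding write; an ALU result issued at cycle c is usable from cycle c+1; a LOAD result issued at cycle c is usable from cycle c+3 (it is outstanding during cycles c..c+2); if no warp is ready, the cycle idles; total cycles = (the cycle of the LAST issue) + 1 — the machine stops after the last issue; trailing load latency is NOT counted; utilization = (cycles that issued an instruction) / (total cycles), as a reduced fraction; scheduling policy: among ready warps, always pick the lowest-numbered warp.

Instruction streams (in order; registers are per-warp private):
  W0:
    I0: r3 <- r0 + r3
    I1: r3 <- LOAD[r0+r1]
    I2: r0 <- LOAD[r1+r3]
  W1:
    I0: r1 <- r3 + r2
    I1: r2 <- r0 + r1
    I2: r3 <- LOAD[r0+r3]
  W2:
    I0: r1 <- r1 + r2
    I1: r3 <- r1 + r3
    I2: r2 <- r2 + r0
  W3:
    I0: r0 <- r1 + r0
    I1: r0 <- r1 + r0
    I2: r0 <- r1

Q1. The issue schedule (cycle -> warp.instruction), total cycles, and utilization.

cycle 0: W0.I0
cycle 1: W0.I1
cycle 2: W1.I0
cycle 3: W1.I1
cycle 4: W0.I2
cycle 5: W1.I2
cycle 6: W2.I0
cycle 7: W2.I1
cycle 8: W2.I2
cycle 9: W3.I0
cycle 10: W3.I1
cycle 11: W3.I2

Answer: 12 cycles, utilization 1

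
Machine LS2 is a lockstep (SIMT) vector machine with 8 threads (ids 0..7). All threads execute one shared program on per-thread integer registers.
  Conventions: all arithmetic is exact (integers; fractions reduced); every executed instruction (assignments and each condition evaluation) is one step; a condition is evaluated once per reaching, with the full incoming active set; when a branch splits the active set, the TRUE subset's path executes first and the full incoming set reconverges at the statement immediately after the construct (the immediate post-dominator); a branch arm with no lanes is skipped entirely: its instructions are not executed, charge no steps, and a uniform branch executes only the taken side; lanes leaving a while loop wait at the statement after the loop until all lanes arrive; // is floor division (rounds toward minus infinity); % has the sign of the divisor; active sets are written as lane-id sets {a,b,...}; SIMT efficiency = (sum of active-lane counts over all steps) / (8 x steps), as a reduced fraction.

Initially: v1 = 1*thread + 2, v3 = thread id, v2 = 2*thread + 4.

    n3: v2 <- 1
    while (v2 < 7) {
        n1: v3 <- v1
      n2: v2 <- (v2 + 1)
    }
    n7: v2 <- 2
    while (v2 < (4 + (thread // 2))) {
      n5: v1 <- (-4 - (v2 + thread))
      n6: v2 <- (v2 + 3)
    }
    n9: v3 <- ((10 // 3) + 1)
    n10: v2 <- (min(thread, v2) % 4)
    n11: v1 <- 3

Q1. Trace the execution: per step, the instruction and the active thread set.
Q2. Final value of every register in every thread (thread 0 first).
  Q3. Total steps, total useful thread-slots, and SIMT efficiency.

step 0: v2 <- 1                      {0,1,2,3,4,5,6,7}
step 1: eval (v2 < 7)                {0,1,2,3,4,5,6,7}
step 2: v3 <- v1                     {0,1,2,3,4,5,6,7}
step 3: v2 <- (v2 + 1)               {0,1,2,3,4,5,6,7}
step 4: eval (v2 < 7)                {0,1,2,3,4,5,6,7}
step 5: v3 <- v1                     {0,1,2,3,4,5,6,7}
step 6: v2 <- (v2 + 1)               {0,1,2,3,4,5,6,7}
step 7: eval (v2 < 7)                {0,1,2,3,4,5,6,7}
step 8: v3 <- v1                     {0,1,2,3,4,5,6,7}
step 9: v2 <- (v2 + 1)               {0,1,2,3,4,5,6,7}
step 10: eval (v2 < 7)                {0,1,2,3,4,5,6,7}
step 11: v3 <- v1                     {0,1,2,3,4,5,6,7}
step 12: v2 <- (v2 + 1)               {0,1,2,3,4,5,6,7}
step 13: eval (v2 < 7)                {0,1,2,3,4,5,6,7}
step 14: v3 <- v1                     {0,1,2,3,4,5,6,7}
step 15: v2 <- (v2 + 1)               {0,1,2,3,4,5,6,7}
step 16: eval (v2 < 7)                {0,1,2,3,4,5,6,7}
step 17: v3 <- v1                     {0,1,2,3,4,5,6,7}
step 18: v2 <- (v2 + 1)               {0,1,2,3,4,5,6,7}
step 19: eval (v2 < 7)                {0,1,2,3,4,5,6,7}
step 20: v2 <- 2                      {0,1,2,3,4,5,6,7}
step 21: eval (v2 < (4 + (thread // 2))) {0,1,2,3,4,5,6,7}
step 22: v1 <- (-4 - (v2 + thread))   {0,1,2,3,4,5,6,7}
step 23: v2 <- (v2 + 3)               {0,1,2,3,4,5,6,7}
step 24: eval (v2 < (4 + (thread // 2))) {0,1,2,3,4,5,6,7}
step 25: v1 <- (-4 - (v2 + thread))   {4,5,6,7}
step 26: v2 <- (v2 + 3)               {4,5,6,7}
step 27: eval (v2 < (4 + (thread // 2))) {4,5,6,7}
step 28: v3 <- ((10 // 3) + 1)        {0,1,2,3,4,5,6,7}
step 29: v2 <- (min(thread, v2) % 4)  {0,1,2,3,4,5,6,7}
step 30: v1 <- 3                      {0,1,2,3,4,5,6,7}

Answer: 31 steps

v1: 3,3,3,3,3,3,3,3
v3: 4,4,4,4,4,4,4,4
v2: 0,1,2,3,0,1,2,3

steps = 31; useful = 236; efficiency = 236/248 = 59/62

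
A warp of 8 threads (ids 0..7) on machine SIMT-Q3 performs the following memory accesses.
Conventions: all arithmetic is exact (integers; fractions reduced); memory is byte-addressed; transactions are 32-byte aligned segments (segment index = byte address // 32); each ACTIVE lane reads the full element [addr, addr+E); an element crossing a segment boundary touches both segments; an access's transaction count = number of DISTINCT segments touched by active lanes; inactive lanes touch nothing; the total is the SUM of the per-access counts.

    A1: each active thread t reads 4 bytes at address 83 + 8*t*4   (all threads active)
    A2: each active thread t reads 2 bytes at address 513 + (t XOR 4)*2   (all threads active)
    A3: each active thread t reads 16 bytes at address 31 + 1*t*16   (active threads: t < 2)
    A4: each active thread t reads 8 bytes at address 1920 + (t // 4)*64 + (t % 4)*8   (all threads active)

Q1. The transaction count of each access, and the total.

A1: 8 transactions
A2: 1 transaction
A3: 2 transactions
A4: 2 transactions

Answer: 8,1,2,2; total 13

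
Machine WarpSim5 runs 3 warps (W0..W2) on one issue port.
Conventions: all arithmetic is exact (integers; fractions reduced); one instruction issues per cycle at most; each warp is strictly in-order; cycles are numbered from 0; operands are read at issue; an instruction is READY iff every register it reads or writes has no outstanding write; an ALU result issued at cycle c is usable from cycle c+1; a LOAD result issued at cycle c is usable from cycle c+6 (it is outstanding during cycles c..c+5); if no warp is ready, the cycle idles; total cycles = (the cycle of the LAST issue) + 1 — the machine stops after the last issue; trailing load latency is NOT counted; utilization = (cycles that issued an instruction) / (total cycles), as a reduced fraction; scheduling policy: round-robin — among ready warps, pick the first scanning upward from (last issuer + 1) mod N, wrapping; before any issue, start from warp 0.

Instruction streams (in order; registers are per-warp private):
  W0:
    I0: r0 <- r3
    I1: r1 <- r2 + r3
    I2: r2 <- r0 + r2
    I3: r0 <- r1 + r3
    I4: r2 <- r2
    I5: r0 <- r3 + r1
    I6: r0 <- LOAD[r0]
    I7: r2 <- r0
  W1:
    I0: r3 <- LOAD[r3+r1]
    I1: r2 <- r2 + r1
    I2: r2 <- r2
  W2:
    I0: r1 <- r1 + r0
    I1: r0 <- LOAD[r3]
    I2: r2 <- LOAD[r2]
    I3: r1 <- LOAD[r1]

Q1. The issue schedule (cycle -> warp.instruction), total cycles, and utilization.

cycle 0: W0.I0
cycle 1: W1.I0
cycle 2: W2.I0
cycle 3: W0.I1
cycle 4: W1.I1
cycle 5: W2.I1
cycle 6: W0.I2
cycle 7: W1.I2
cycle 8: W2.I2
cycle 9: W0.I3
cycle 10: W2.I3
cycle 11: W0.I4
cycle 12: W0.I5
cycle 13: W0.I6
cycle 14: idle
cycle 15: idle
cycle 16: idle
cycle 17: idle
cycle 18: idle
cycle 19: W0.I7

Answer: 20 cycles, utilization 3/4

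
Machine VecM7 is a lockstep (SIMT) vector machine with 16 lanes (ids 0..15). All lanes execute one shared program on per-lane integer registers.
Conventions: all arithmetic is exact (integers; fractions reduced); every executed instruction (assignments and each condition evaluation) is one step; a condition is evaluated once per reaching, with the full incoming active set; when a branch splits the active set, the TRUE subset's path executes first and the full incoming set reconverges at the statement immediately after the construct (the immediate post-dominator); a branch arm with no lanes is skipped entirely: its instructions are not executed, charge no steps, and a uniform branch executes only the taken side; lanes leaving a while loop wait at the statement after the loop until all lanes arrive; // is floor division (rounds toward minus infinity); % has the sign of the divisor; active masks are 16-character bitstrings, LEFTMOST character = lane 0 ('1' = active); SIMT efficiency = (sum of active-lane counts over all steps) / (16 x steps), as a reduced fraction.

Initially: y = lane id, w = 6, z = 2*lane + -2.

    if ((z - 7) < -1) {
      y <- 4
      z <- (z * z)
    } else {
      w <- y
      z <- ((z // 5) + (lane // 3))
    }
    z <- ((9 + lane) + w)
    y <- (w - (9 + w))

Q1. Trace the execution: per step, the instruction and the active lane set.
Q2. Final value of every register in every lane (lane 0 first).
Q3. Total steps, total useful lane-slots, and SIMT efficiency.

step 0: eval ((z - 7) < -1)          1111111111111111
step 1: y <- 4                       1111000000000000
step 2: z <- (z * z)                 1111000000000000
step 3: w <- y                       0000111111111111
step 4: z <- ((z // 5) + (lane // 3)) 0000111111111111
step 5: z <- ((9 + lane) + w)        1111111111111111
step 6: y <- (w - (9 + w))           1111111111111111

Answer: 7 steps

y: -9,-9,-9,-9,-9,-9,-9,-9,-9,-9,-9,-9,-9,-9,-9,-9
w: 6,6,6,6,4,5,6,7,8,9,10,11,12,13,14,15
z: 15,16,17,18,17,19,21,23,25,27,29,31,33,35,37,39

steps = 7; useful = 80; efficiency = 80/112 = 5/7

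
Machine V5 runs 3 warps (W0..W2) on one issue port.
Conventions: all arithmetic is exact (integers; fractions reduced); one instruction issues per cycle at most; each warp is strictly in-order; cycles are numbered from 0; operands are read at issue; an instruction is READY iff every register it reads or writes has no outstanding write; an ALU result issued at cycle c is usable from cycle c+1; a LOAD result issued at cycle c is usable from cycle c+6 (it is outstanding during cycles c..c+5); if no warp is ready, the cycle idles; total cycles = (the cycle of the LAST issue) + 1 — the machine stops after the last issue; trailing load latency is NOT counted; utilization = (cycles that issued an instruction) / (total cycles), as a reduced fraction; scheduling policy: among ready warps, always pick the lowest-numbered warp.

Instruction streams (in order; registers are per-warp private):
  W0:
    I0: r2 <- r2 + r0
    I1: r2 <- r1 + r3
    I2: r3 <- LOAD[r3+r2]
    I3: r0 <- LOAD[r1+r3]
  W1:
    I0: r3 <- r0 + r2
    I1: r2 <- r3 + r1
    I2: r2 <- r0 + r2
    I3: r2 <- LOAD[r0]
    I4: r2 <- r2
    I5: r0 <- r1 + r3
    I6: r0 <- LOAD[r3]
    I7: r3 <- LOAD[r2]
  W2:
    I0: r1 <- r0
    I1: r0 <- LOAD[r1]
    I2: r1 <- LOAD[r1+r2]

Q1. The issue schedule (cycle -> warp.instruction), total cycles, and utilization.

cycle 0: W0.I0
cycle 1: W0.I1
cycle 2: W0.I2
cycle 3: W1.I0
cycle 4: W1.I1
cycle 5: W1.I2
cycle 6: W1.I3
cycle 7: W2.I0
cycle 8: W0.I3
cycle 9: W2.I1
cycle 10: W2.I2
cycle 11: idle
cycle 12: W1.I4
cycle 13: W1.I5
cycle 14: W1.I6
cycle 15: W1.I7

Answer: 16 cycles, utilization 15/16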